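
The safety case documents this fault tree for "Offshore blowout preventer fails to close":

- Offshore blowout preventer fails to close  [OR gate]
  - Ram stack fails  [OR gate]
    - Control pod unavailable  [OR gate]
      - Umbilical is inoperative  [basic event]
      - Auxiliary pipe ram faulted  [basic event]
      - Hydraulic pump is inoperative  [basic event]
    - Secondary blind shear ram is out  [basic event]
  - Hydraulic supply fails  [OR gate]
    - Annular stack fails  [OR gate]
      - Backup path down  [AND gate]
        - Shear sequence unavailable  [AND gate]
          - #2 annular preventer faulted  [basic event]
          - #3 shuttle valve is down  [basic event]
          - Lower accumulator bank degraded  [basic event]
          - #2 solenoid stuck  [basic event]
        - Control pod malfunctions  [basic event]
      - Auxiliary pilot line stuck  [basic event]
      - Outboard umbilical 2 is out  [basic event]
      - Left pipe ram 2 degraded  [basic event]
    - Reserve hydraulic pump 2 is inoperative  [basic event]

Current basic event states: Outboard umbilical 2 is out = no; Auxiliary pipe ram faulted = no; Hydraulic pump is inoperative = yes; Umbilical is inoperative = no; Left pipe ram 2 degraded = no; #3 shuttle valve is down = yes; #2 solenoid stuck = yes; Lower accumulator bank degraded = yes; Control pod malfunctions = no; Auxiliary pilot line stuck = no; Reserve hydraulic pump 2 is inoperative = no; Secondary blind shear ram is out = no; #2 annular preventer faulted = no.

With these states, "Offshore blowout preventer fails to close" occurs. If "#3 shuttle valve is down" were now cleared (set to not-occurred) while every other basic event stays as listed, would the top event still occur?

Counterfactual: set "#3 shuttle valve is down" to not occurred.
Control pod unavailable [OR]: Umbilical is inoperative=not, Auxiliary pipe ram faulted=not, Hydraulic pump is inoperative=occurs → at least one input occurs → occurs.
Ram stack fails [OR]: Control pod unavailable=occurs, Secondary blind shear ram is out=not → at least one input occurs → occurs.
Shear sequence unavailable [AND]: #2 annular preventer faulted=not, #3 shuttle valve is down=not, Lower accumulator bank degraded=occurs, #2 solenoid stuck=occurs → not all inputs occur → does not occur.
Backup path down [AND]: Shear sequence unavailable=not, Control pod malfunctions=not → not all inputs occur → does not occur.
Annular stack fails [OR]: Backup path down=not, Auxiliary pilot line stuck=not, Outboard umbilical 2 is out=not, Left pipe ram 2 degraded=not → no input occurs → does not occur.
Hydraulic supply fails [OR]: Annular stack fails=not, Reserve hydraulic pump 2 is inoperative=not → no input occurs → does not occur.
Offshore blowout preventer fails to close [OR]: Ram stack fails=occurs, Hydraulic supply fails=not → at least one input occurs → occurs.

Yes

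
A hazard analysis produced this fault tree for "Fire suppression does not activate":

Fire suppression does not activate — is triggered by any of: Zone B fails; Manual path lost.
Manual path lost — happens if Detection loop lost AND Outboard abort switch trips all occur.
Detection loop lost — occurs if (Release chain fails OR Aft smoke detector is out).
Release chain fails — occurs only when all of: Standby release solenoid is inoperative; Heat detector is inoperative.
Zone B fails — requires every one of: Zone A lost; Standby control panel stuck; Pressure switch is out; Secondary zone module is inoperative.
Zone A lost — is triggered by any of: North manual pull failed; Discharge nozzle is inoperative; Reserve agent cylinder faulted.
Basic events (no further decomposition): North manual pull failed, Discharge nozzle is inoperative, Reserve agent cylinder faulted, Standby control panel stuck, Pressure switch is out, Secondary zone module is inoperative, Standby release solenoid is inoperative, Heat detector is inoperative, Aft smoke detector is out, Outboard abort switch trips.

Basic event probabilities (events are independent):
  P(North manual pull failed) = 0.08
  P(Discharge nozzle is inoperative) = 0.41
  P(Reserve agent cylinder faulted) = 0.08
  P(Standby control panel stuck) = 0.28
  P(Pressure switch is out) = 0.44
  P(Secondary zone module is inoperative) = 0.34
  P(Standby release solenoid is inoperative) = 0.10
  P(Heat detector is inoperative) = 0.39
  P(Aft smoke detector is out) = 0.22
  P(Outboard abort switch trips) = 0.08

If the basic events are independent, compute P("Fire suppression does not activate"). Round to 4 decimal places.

P(Zone A lost) [OR] = 1 − (1−0.08) × (1−0.41) × (1−0.08) = 0.500624
P(Zone B fails) [AND] = 0.500624 × 0.28 × 0.44 × 0.34 = 0.020970
P(Release chain fails) [AND] = 0.10 × 0.39 = 0.039000
P(Detection loop lost) [OR] = 1 − (1−0.039000) × (1−0.22) = 0.250420
P(Manual path lost) [AND] = 0.250420 × 0.08 = 0.020034
P(Fire suppression does not activate) [OR] = 1 − (1−0.020970) × (1−0.020034) = 0.040584
Rounded to 4 decimal places: P(Fire suppression does not activate) ≈ 0.0406.

0.0406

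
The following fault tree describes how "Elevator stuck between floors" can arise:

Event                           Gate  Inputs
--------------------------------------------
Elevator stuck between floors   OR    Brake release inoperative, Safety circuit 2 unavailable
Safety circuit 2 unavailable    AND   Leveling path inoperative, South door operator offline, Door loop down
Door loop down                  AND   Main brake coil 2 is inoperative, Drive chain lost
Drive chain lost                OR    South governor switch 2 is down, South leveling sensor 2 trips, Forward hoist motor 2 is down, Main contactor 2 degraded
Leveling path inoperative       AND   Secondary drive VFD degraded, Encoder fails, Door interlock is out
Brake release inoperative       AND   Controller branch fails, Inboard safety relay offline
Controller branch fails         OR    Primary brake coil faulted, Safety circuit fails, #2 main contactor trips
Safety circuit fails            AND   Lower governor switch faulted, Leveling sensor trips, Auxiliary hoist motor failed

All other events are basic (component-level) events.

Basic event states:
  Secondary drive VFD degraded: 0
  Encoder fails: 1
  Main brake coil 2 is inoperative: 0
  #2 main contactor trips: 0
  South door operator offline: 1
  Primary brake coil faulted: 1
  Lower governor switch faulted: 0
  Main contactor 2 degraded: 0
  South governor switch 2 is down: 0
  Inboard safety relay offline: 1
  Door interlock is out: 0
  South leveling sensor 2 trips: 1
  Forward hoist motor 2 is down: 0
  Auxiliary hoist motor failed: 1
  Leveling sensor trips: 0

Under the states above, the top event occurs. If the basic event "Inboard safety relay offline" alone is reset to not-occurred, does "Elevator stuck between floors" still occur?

Counterfactual: set "Inboard safety relay offline" to not occurred.
Safety circuit fails [AND]: Lower governor switch faulted=not, Leveling sensor trips=not, Auxiliary hoist motor failed=occurs → not all inputs occur → does not occur.
Controller branch fails [OR]: Primary brake coil faulted=occurs, Safety circuit fails=not, #2 main contactor trips=not → at least one input occurs → occurs.
Brake release inoperative [AND]: Controller branch fails=occurs, Inboard safety relay offline=not → not all inputs occur → does not occur.
Leveling path inoperative [AND]: Secondary drive VFD degraded=not, Encoder fails=occurs, Door interlock is out=not → not all inputs occur → does not occur.
Drive chain lost [OR]: South governor switch 2 is down=not, South leveling sensor 2 trips=occurs, Forward hoist motor 2 is down=not, Main contactor 2 degraded=not → at least one input occurs → occurs.
Door loop down [AND]: Main brake coil 2 is inoperative=not, Drive chain lost=occurs → not all inputs occur → does not occur.
Safety circuit 2 unavailable [AND]: Leveling path inoperative=not, South door operator offline=occurs, Door loop down=not → not all inputs occur → does not occur.
Elevator stuck between floors [OR]: Brake release inoperative=not, Safety circuit 2 unavailable=not → no input occurs → does not occur.

No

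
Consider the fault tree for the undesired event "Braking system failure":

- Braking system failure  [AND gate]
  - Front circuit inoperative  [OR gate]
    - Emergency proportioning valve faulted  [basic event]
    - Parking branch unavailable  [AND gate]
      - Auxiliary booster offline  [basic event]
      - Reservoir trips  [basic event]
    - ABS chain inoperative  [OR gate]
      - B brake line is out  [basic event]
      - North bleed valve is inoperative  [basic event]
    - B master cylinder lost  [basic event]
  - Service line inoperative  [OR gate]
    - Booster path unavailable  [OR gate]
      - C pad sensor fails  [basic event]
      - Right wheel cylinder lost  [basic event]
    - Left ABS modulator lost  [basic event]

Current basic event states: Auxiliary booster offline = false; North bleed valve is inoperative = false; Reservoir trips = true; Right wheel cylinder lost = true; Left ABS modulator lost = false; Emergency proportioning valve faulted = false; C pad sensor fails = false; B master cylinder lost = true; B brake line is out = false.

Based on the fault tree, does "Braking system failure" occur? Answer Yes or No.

Yes

Parking branch unavailable [AND]: Auxiliary booster offline=not, Reservoir trips=occurs → not all inputs occur → does not occur.
ABS chain inoperative [OR]: B brake line is out=not, North bleed valve is inoperative=not → no input occurs → does not occur.
Front circuit inoperative [OR]: Emergency proportioning valve faulted=not, Parking branch unavailable=not, ABS chain inoperative=not, B master cylinder lost=occurs → at least one input occurs → occurs.
Booster path unavailable [OR]: C pad sensor fails=not, Right wheel cylinder lost=occurs → at least one input occurs → occurs.
Service line inoperative [OR]: Booster path unavailable=occurs, Left ABS modulator lost=not → at least one input occurs → occurs.
Braking system failure [AND]: Front circuit inoperative=occurs, Service line inoperative=occurs → all inputs occur → occurs.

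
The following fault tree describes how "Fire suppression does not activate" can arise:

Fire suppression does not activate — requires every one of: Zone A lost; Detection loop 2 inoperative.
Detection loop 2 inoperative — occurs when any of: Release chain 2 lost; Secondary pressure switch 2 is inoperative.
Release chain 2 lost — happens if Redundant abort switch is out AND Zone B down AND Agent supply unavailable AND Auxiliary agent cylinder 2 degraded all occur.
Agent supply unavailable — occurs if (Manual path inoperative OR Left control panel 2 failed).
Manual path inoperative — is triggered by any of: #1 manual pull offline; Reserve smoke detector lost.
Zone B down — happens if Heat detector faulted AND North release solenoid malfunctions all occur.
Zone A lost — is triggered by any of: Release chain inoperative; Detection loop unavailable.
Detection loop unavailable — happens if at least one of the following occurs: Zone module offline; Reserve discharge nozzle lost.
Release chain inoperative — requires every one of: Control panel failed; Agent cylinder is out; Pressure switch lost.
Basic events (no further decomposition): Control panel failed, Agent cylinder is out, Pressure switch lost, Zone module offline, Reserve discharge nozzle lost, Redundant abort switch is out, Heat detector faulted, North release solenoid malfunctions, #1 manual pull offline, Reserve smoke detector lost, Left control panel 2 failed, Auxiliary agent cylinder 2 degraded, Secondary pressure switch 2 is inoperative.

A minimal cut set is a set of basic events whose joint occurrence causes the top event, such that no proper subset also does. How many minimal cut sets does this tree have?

12

Release chain inoperative [AND]: one cut set from each child combined → 1 × 1 × 1 = 1 cut set(s).
Detection loop unavailable [OR]: union of children's cut sets → 2 cut set(s).
Zone A lost [OR]: union of children's cut sets → 3 cut set(s).
Zone B down [AND]: one cut set from each child combined → 1 × 1 = 1 cut set(s).
Manual path inoperative [OR]: union of children's cut sets → 2 cut set(s).
Agent supply unavailable [OR]: union of children's cut sets → 3 cut set(s).
Release chain 2 lost [AND]: one cut set from each child combined → 1 × 1 × 3 × 1 = 3 cut set(s).
Detection loop 2 inoperative [OR]: union of children's cut sets → 4 cut set(s).
Fire suppression does not activate [AND]: one cut set from each child combined → 3 × 4 = 12 cut set(s).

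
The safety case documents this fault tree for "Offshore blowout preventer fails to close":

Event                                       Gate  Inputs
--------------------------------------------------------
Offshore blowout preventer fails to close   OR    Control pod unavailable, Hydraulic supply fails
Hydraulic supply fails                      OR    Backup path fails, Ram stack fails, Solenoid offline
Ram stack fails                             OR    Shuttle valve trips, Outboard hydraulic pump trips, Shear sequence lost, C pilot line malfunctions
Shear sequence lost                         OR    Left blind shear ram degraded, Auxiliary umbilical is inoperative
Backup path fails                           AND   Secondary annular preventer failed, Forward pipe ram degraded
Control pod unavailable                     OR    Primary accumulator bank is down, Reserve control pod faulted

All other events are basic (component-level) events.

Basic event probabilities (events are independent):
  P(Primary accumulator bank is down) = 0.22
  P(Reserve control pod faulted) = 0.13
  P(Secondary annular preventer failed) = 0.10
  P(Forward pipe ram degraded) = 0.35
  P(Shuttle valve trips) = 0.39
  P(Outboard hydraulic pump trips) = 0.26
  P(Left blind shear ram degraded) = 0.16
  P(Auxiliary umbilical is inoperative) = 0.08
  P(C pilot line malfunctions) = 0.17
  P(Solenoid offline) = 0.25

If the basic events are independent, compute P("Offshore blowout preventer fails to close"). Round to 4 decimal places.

0.8578

P(Control pod unavailable) [OR] = 1 − (1−0.22) × (1−0.13) = 0.321400
P(Backup path fails) [AND] = 0.10 × 0.35 = 0.035000
P(Shear sequence lost) [OR] = 1 − (1−0.16) × (1−0.08) = 0.227200
P(Ram stack fails) [OR] = 1 − (1−0.39) × (1−0.26) × (1−0.227200) × (1−0.17) = 0.710461
P(Hydraulic supply fails) [OR] = 1 − (1−0.035000) × (1−0.710461) × (1−0.25) = 0.790446
P(Offshore blowout preventer fails to close) [OR] = 1 − (1−0.321400) × (1−0.790446) = 0.857797
Rounded to 4 decimal places: P(Offshore blowout preventer fails to close) ≈ 0.8578.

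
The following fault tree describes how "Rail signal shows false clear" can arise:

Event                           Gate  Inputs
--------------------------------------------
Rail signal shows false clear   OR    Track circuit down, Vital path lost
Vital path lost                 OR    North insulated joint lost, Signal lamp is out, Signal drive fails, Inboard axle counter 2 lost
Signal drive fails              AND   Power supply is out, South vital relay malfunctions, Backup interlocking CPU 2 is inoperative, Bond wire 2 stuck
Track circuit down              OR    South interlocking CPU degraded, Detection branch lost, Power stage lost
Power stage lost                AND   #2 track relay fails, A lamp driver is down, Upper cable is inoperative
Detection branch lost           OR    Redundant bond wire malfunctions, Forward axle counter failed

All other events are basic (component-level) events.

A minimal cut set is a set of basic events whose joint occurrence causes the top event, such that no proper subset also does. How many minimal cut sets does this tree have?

8

Detection branch lost [OR]: union of children's cut sets → 2 cut set(s).
Power stage lost [AND]: one cut set from each child combined → 1 × 1 × 1 = 1 cut set(s).
Track circuit down [OR]: union of children's cut sets → 4 cut set(s).
Signal drive fails [AND]: one cut set from each child combined → 1 × 1 × 1 × 1 = 1 cut set(s).
Vital path lost [OR]: union of children's cut sets → 4 cut set(s).
Rail signal shows false clear [OR]: union of children's cut sets → 8 cut set(s).
Minimal cut sets: {South interlocking CPU degraded}; {Redundant bond wire malfunctions}; {Forward axle counter failed}; {#2 track relay fails, A lamp driver is down, Upper cable is inoperative}; {North insulated joint lost}; {Signal lamp is out}; {Backup interlocking CPU 2 is inoperative, Bond wire 2 stuck, Power supply is out, South vital relay malfunctions}; {Inboard axle counter 2 lost}.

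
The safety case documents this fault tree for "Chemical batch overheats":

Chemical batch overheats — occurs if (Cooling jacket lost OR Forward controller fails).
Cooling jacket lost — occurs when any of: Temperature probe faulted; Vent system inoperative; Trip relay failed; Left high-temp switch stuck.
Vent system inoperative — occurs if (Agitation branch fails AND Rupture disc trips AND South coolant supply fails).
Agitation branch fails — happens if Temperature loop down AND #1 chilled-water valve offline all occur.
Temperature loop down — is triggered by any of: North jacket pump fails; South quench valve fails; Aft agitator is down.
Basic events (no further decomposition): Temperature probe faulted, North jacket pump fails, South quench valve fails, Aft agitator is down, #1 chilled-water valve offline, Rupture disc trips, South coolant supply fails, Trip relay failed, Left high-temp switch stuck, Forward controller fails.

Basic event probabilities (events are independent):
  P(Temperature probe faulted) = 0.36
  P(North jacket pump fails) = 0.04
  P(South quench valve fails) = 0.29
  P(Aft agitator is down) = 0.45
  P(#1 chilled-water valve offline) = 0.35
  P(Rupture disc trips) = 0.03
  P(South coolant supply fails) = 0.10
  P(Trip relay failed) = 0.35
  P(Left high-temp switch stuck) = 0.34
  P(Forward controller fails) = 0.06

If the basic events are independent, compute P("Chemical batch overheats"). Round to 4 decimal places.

P(Temperature loop down) [OR] = 1 − (1−0.04) × (1−0.29) × (1−0.45) = 0.625120
P(Agitation branch fails) [AND] = 0.625120 × 0.35 = 0.218792
P(Vent system inoperative) [AND] = 0.218792 × 0.03 × 0.10 = 0.000656
P(Cooling jacket lost) [OR] = 1 − (1−0.36) × (1−0.000656) × (1−0.35) × (1−0.34) = 0.725620
P(Chemical batch overheats) [OR] = 1 − (1−0.725620) × (1−0.06) = 0.742083
Rounded to 4 decimal places: P(Chemical batch overheats) ≈ 0.7421.

0.7421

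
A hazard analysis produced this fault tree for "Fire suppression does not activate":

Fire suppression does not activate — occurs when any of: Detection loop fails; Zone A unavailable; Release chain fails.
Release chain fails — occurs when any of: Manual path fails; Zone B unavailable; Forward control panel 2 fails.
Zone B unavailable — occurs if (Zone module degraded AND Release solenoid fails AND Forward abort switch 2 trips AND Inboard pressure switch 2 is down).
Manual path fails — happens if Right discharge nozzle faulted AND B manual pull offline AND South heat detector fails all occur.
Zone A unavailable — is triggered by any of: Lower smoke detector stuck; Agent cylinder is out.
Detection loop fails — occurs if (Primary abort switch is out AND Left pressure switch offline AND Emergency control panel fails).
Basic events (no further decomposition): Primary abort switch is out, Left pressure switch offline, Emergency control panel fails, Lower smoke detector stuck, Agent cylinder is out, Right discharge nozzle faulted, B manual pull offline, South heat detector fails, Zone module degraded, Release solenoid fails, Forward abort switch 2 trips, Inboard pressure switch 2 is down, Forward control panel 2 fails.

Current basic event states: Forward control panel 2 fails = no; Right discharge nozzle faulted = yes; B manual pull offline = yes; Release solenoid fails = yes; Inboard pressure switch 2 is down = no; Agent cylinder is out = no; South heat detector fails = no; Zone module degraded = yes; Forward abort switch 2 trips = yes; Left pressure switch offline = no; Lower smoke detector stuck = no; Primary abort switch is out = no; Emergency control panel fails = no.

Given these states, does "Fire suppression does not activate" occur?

No

Detection loop fails [AND]: Primary abort switch is out=not, Left pressure switch offline=not, Emergency control panel fails=not → not all inputs occur → does not occur.
Zone A unavailable [OR]: Lower smoke detector stuck=not, Agent cylinder is out=not → no input occurs → does not occur.
Manual path fails [AND]: Right discharge nozzle faulted=occurs, B manual pull offline=occurs, South heat detector fails=not → not all inputs occur → does not occur.
Zone B unavailable [AND]: Zone module degraded=occurs, Release solenoid fails=occurs, Forward abort switch 2 trips=occurs, Inboard pressure switch 2 is down=not → not all inputs occur → does not occur.
Release chain fails [OR]: Manual path fails=not, Zone B unavailable=not, Forward control panel 2 fails=not → no input occurs → does not occur.
Fire suppression does not activate [OR]: Detection loop fails=not, Zone A unavailable=not, Release chain fails=not → no input occurs → does not occur.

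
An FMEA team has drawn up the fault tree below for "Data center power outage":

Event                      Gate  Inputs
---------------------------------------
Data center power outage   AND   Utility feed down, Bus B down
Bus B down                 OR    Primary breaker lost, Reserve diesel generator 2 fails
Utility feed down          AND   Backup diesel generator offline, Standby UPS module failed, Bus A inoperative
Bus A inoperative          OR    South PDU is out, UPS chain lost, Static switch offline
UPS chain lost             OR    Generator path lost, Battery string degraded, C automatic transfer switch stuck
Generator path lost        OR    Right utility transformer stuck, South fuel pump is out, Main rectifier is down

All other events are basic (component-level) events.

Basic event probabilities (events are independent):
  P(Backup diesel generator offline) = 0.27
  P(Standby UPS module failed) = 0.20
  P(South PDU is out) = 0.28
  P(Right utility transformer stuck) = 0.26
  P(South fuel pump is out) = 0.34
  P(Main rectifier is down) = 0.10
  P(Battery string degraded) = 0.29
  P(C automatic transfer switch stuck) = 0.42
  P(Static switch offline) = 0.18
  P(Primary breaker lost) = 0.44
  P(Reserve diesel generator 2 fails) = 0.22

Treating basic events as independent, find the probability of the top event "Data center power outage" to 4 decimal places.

0.0272

P(Generator path lost) [OR] = 1 − (1−0.26) × (1−0.34) × (1−0.10) = 0.560440
P(UPS chain lost) [OR] = 1 − (1−0.560440) × (1−0.29) × (1−0.42) = 0.818989
P(Bus A inoperative) [OR] = 1 − (1−0.28) × (1−0.818989) × (1−0.18) = 0.893131
P(Utility feed down) [AND] = 0.27 × 0.20 × 0.893131 = 0.048229
P(Bus B down) [OR] = 1 − (1−0.44) × (1−0.22) = 0.563200
P(Data center power outage) [AND] = 0.048229 × 0.563200 = 0.027163
Rounded to 4 decimal places: P(Data center power outage) ≈ 0.0272.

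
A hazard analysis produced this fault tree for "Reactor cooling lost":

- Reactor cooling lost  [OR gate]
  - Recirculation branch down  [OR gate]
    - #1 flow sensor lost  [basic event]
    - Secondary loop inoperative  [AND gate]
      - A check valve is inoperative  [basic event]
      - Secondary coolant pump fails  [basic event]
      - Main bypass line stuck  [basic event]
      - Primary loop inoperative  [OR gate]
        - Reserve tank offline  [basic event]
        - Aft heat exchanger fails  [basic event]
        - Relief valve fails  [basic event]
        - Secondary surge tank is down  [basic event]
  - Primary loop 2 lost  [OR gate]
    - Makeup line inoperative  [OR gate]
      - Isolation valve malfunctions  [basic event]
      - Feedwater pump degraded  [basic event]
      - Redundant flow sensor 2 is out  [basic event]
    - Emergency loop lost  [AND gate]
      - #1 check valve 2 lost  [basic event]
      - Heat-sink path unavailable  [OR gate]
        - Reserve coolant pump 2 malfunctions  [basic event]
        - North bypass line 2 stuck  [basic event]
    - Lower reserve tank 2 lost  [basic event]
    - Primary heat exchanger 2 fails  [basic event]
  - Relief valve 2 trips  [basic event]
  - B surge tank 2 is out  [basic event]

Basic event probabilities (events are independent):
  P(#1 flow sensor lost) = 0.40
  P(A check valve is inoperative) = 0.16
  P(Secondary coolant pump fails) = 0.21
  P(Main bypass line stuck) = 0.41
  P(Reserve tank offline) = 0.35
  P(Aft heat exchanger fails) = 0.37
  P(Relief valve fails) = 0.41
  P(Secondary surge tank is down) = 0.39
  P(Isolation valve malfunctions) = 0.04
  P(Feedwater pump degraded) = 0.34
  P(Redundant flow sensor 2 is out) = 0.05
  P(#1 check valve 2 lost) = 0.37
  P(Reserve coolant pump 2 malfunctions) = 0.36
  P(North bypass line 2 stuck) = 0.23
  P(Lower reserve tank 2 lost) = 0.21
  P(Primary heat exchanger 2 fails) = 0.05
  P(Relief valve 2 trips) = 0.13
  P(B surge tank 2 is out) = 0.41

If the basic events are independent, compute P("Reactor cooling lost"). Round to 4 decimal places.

P(Primary loop inoperative) [OR] = 1 − (1−0.35) × (1−0.37) × (1−0.41) × (1−0.39) = 0.852621
P(Secondary loop inoperative) [AND] = 0.16 × 0.21 × 0.41 × 0.852621 = 0.011746
P(Recirculation branch down) [OR] = 1 − (1−0.40) × (1−0.011746) = 0.407048
P(Makeup line inoperative) [OR] = 1 − (1−0.04) × (1−0.34) × (1−0.05) = 0.398080
P(Heat-sink path unavailable) [OR] = 1 − (1−0.36) × (1−0.23) = 0.507200
P(Emergency loop lost) [AND] = 0.37 × 0.507200 = 0.187664
P(Primary loop 2 lost) [OR] = 1 − (1−0.398080) × (1−0.187664) × (1−0.21) × (1−0.05) = 0.633035
P(Reactor cooling lost) [OR] = 1 − (1−0.407048) × (1−0.633035) × (1−0.13) × (1−0.41) = 0.888310
Rounded to 4 decimal places: P(Reactor cooling lost) ≈ 0.8883.

0.8883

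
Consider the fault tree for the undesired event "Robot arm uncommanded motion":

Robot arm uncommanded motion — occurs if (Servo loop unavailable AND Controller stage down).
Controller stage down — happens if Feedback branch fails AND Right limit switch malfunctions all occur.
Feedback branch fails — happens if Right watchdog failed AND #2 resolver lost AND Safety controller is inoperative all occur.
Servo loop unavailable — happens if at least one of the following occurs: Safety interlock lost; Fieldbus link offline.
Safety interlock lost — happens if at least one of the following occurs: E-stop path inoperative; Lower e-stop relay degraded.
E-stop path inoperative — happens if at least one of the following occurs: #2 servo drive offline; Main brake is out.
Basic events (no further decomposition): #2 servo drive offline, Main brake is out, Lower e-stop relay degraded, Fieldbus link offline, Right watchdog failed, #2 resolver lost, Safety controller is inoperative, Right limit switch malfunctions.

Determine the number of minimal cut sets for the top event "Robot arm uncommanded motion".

E-stop path inoperative [OR]: union of children's cut sets → 2 cut set(s).
Safety interlock lost [OR]: union of children's cut sets → 3 cut set(s).
Servo loop unavailable [OR]: union of children's cut sets → 4 cut set(s).
Feedback branch fails [AND]: one cut set from each child combined → 1 × 1 × 1 = 1 cut set(s).
Controller stage down [AND]: one cut set from each child combined → 1 × 1 = 1 cut set(s).
Robot arm uncommanded motion [AND]: one cut set from each child combined → 4 × 1 = 4 cut set(s).
Minimal cut sets: {#2 resolver lost, #2 servo drive offline, Right limit switch malfunctions, Right watchdog failed, Safety controller is inoperative}; {#2 resolver lost, Main brake is out, Right limit switch malfunctions, Right watchdog failed, Safety controller is inoperative}; {#2 resolver lost, Lower e-stop relay degraded, Right limit switch malfunctions, Right watchdog failed, Safety controller is inoperative}; {#2 resolver lost, Fieldbus link offline, Right limit switch malfunctions, Right watchdog failed, Safety controller is inoperative}.

4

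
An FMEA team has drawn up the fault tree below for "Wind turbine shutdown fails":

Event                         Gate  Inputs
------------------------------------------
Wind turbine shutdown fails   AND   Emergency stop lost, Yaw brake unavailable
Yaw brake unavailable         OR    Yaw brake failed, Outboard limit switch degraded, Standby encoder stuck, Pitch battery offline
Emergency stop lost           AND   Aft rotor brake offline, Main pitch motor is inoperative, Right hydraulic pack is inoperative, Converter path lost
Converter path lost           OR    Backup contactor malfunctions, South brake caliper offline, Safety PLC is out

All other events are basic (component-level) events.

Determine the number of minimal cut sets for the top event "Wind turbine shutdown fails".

12

Converter path lost [OR]: union of children's cut sets → 3 cut set(s).
Emergency stop lost [AND]: one cut set from each child combined → 1 × 1 × 1 × 3 = 3 cut set(s).
Yaw brake unavailable [OR]: union of children's cut sets → 4 cut set(s).
Wind turbine shutdown fails [AND]: one cut set from each child combined → 3 × 4 = 12 cut set(s).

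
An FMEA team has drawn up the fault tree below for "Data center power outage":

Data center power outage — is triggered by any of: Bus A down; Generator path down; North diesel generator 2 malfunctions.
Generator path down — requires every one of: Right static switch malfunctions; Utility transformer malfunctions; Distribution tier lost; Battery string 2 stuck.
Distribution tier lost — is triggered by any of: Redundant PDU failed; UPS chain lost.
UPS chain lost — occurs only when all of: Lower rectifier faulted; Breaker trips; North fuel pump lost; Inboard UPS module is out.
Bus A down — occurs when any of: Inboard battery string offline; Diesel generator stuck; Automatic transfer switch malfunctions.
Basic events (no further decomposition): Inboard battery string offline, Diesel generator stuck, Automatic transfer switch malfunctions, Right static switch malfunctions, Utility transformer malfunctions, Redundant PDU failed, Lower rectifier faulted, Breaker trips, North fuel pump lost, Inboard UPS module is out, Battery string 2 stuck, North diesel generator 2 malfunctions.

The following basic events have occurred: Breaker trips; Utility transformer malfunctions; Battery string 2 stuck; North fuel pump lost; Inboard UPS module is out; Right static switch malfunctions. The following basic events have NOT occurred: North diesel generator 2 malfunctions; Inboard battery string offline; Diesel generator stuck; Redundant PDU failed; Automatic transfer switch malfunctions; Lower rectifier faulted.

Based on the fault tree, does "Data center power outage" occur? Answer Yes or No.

No

Bus A down [OR]: Inboard battery string offline=not, Diesel generator stuck=not, Automatic transfer switch malfunctions=not → no input occurs → does not occur.
UPS chain lost [AND]: Lower rectifier faulted=not, Breaker trips=occurs, North fuel pump lost=occurs, Inboard UPS module is out=occurs → not all inputs occur → does not occur.
Distribution tier lost [OR]: Redundant PDU failed=not, UPS chain lost=not → no input occurs → does not occur.
Generator path down [AND]: Right static switch malfunctions=occurs, Utility transformer malfunctions=occurs, Distribution tier lost=not, Battery string 2 stuck=occurs → not all inputs occur → does not occur.
Data center power outage [OR]: Bus A down=not, Generator path down=not, North diesel generator 2 malfunctions=not → no input occurs → does not occur.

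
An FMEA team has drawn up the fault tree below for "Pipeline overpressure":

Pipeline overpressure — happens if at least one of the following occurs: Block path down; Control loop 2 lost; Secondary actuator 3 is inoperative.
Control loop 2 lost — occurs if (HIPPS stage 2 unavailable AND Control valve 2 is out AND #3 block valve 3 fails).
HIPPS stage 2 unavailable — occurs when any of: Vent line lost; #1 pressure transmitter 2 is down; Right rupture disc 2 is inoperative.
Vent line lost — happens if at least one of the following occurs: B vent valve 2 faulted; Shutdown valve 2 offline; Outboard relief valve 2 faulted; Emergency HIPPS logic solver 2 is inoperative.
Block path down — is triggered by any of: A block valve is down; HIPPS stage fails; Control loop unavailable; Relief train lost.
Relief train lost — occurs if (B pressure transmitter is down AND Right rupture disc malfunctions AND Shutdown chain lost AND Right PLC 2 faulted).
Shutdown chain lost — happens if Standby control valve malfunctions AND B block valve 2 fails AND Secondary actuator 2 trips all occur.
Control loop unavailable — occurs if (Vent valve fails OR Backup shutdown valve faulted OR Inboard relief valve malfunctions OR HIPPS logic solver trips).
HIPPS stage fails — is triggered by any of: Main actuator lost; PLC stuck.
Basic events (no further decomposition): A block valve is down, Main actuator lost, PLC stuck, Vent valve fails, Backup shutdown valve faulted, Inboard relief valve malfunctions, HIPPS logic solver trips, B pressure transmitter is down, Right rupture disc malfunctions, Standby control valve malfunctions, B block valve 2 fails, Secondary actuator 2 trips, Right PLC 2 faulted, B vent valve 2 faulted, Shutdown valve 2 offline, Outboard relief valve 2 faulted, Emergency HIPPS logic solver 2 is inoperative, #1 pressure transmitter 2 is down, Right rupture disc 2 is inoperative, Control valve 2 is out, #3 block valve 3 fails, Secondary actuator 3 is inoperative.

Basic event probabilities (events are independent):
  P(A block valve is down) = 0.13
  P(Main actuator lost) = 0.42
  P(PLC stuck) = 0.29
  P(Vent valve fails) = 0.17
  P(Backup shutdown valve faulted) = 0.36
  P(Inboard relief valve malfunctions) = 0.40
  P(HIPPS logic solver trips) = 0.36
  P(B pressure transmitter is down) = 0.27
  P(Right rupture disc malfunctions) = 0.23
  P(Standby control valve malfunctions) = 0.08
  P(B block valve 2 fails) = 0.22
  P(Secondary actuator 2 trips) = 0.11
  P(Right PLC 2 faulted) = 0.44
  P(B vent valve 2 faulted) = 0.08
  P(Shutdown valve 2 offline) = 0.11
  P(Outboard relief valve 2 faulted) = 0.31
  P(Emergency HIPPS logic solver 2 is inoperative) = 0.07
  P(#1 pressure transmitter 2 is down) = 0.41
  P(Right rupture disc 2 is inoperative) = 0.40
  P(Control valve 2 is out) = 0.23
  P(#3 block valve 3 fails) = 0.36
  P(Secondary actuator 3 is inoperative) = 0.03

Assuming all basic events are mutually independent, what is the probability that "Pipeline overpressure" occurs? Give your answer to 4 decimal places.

0.9339

P(HIPPS stage fails) [OR] = 1 − (1−0.42) × (1−0.29) = 0.588200
P(Control loop unavailable) [OR] = 1 − (1−0.17) × (1−0.36) × (1−0.40) × (1−0.36) = 0.796019
P(Shutdown chain lost) [AND] = 0.08 × 0.22 × 0.11 = 0.001936
P(Relief train lost) [AND] = 0.27 × 0.23 × 0.001936 × 0.44 = 0.000053
P(Block path down) [OR] = 1 − (1−0.13) × (1−0.588200) × (1−0.796019) × (1−0.000053) = 0.926924
P(Vent line lost) [OR] = 1 − (1−0.08) × (1−0.11) × (1−0.31) × (1−0.07) = 0.474576
P(HIPPS stage 2 unavailable) [OR] = 1 − (1−0.474576) × (1−0.41) × (1−0.40) = 0.814000
P(Control loop 2 lost) [AND] = 0.814000 × 0.23 × 0.36 = 0.067399
P(Pipeline overpressure) [OR] = 1 − (1−0.926924) × (1−0.067399) × (1−0.03) = 0.933894
Rounded to 4 decimal places: P(Pipeline overpressure) ≈ 0.9339.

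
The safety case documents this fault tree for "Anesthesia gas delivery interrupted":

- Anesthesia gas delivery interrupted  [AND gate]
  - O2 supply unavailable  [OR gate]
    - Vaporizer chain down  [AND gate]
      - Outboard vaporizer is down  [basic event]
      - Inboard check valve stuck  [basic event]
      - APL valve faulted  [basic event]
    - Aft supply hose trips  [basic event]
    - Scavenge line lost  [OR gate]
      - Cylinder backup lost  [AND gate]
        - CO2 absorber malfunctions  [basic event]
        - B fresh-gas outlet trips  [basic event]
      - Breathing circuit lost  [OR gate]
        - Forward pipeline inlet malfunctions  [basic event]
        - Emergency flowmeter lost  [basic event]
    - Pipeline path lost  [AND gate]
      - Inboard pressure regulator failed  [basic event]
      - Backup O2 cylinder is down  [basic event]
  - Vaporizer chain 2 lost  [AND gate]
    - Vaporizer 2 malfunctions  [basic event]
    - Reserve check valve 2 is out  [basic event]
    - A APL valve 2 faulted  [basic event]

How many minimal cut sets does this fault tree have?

Vaporizer chain down [AND]: one cut set from each child combined → 1 × 1 × 1 = 1 cut set(s).
Cylinder backup lost [AND]: one cut set from each child combined → 1 × 1 = 1 cut set(s).
Breathing circuit lost [OR]: union of children's cut sets → 2 cut set(s).
Scavenge line lost [OR]: union of children's cut sets → 3 cut set(s).
Pipeline path lost [AND]: one cut set from each child combined → 1 × 1 = 1 cut set(s).
O2 supply unavailable [OR]: union of children's cut sets → 6 cut set(s).
Vaporizer chain 2 lost [AND]: one cut set from each child combined → 1 × 1 × 1 = 1 cut set(s).
Anesthesia gas delivery interrupted [AND]: one cut set from each child combined → 6 × 1 = 6 cut set(s).
Minimal cut sets: {A APL valve 2 faulted, APL valve faulted, Inboard check valve stuck, Outboard vaporizer is down, Reserve check valve 2 is out, Vaporizer 2 malfunctions}; {A APL valve 2 faulted, Aft supply hose trips, Reserve check valve 2 is out, Vaporizer 2 malfunctions}; {A APL valve 2 faulted, B fresh-gas outlet trips, CO2 absorber malfunctions, Reserve check valve 2 is out, Vaporizer 2 malfunctions}; {A APL valve 2 faulted, Forward pipeline inlet malfunctions, Reserve check valve 2 is out, Vaporizer 2 malfunctions}; {A APL valve 2 faulted, Emergency flowmeter lost, Reserve check valve 2 is out, Vaporizer 2 malfunctions}; {A APL valve 2 faulted, Backup O2 cylinder is down, Inboard pressure regulator failed, Reserve check valve 2 is out, Vaporizer 2 malfunctions}.

6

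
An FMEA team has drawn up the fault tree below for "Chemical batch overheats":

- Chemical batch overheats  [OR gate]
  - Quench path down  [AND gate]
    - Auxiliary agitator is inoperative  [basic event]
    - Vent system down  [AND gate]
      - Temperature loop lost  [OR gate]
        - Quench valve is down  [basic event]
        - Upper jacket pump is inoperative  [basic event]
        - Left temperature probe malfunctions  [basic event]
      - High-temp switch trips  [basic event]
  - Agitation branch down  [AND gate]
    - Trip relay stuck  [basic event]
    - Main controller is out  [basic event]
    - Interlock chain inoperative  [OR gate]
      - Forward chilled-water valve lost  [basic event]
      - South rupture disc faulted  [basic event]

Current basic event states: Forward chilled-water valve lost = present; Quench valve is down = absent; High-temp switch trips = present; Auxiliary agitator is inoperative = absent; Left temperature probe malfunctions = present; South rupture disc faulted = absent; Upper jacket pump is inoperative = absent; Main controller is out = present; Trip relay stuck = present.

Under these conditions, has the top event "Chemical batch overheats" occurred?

Temperature loop lost [OR]: Quench valve is down=not, Upper jacket pump is inoperative=not, Left temperature probe malfunctions=occurs → at least one input occurs → occurs.
Vent system down [AND]: Temperature loop lost=occurs, High-temp switch trips=occurs → all inputs occur → occurs.
Quench path down [AND]: Auxiliary agitator is inoperative=not, Vent system down=occurs → not all inputs occur → does not occur.
Interlock chain inoperative [OR]: Forward chilled-water valve lost=occurs, South rupture disc faulted=not → at least one input occurs → occurs.
Agitation branch down [AND]: Trip relay stuck=occurs, Main controller is out=occurs, Interlock chain inoperative=occurs → all inputs occur → occurs.
Chemical batch overheats [OR]: Quench path down=not, Agitation branch down=occurs → at least one input occurs → occurs.

Yes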